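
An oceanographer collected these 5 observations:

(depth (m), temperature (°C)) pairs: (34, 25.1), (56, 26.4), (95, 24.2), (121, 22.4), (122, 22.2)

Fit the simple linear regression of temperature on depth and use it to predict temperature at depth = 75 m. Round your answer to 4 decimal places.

n = 5, Σx = 428, Σy = 120.3, Σxy = 10049.6, Σx² = 42842
Sxx = Σx² − (Σx)²/n = 42842 − 36636.8 = 6205.2
Sxy = Σxy − (Σx)(Σy)/n = 10049.6 − 10297.68 = -248.08
b = Sxy/Sxx = -248.08/6205.2 = -0.039979
a = ȳ − b·x̄ = 24.06 − (-0.039979)·85.6 = 27.482234
ŷ(75) = a + b·75 = 27.482234 + (-0.039979)·75 = 24.483781

24.4838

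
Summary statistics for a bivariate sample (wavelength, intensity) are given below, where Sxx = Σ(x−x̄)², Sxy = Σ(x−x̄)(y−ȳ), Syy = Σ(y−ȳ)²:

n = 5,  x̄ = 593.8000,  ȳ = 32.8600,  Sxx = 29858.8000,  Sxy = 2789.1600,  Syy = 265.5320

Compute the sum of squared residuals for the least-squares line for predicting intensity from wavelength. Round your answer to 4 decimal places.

4.9919

b = Sxy/Sxx = 2789.16/29858.8 = 0.093412
SSE = Syy − b·Sxy = 265.532 − 0.093412·2789.16 = 4.991941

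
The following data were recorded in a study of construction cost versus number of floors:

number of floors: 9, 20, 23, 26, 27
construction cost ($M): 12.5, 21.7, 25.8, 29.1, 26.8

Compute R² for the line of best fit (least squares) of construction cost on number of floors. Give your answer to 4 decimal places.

0.9640

n = 5, Σx = 105, Σy = 115.9, Σxy = 2620.1, Σx² = 2415, Σy² = 2857.83
Sxx = Σx² − (Σx)²/n = 2415 − 2205 = 210
Sxy = Σxy − (Σx)(Σy)/n = 2620.1 − 2433.9 = 186.2
Syy = Σy² − (Σy)²/n = 2857.83 − 2686.562 = 171.268
R² = Sxy²/(Sxx·Syy) = (186.2)²/(210·171.268) = 0.963971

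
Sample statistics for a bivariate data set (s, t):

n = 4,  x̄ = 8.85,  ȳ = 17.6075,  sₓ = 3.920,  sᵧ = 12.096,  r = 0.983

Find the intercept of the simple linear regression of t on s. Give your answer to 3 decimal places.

b = r · sᵧ/sₓ = 0.983 · 12.096/3.92 = 3.033257
a = ȳ − b·x̄ = 17.6075 − 3.033257·8.85 = -9.236826

-9.237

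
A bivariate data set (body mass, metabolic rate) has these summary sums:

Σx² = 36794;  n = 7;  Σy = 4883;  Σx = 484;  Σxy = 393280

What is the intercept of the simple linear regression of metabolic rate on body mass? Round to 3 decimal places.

Sxx = Σx² − (Σx)²/n = 36794 − 33465.142857 = 3328.857143
Sxy = Σxy − (Σx)(Σy)/n = 393280 − 337624.571429 = 55655.428571
b = Sxy/Sxx = 55655.428571/3328.857143 = 16.719080
a = ȳ − b·x̄ = 697.571429 − 16.719080·69.142857 = -458.433525

-458.434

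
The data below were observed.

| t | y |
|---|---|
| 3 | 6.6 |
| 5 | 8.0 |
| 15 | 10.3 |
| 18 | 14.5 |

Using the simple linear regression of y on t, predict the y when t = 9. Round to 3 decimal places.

n = 4, Σx = 41, Σy = 39.4, Σxy = 475.3, Σx² = 583
Sxx = Σx² − (Σx)²/n = 583 − 420.25 = 162.75
Sxy = Σxy − (Σx)(Σy)/n = 475.3 − 403.85 = 71.45
b = Sxy/Sxx = 71.45/162.75 = 0.439017
a = ȳ − b·x̄ = 9.85 − 0.439017·10.25 = 5.350077
ŷ(9) = a + b·9 = 5.350077 + 0.439017·9 = 9.301229

9.301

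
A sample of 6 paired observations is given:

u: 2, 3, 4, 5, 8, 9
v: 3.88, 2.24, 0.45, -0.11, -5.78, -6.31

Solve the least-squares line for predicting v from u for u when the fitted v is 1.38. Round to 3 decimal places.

3.620

n = 6, Σx = 31, Σy = -5.63, Σxy = -87.3, Σx² = 199
Sxx = Σx² − (Σx)²/n = 199 − 160.166667 = 38.833333
Sxy = Σxy − (Σx)(Σy)/n = -87.3 − (-29.088333) = -58.211667
b = Sxy/Sxx = -58.211667/38.833333 = -1.499013
a = ȳ − b·x̄ = -0.938333 − (-1.499013)·5.166667 = 6.806567
Set a + b·x = 1.38: x = (1.38 − 6.806567) / (-1.499013) = 3.620093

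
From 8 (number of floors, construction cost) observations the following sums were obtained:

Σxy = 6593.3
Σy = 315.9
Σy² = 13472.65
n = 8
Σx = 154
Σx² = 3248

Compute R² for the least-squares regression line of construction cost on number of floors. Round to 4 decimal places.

0.9268

Sxx = Σx² − (Σx)²/n = 3248 − 2964.5 = 283.5
Sxy = Σxy − (Σx)(Σy)/n = 6593.3 − 6081.075 = 512.225
Syy = Σy² − (Σy)²/n = 13472.65 − 12474.10125 = 998.54875
R² = Sxy²/(Sxx·Syy) = (512.225)²/(283.5·998.54875) = 0.926828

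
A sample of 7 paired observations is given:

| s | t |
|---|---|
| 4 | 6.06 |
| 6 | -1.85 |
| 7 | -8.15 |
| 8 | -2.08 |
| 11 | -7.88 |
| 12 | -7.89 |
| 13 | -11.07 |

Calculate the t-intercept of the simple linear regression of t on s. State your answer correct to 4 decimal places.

8.1608

n = 7, Σx = 61, Σy = -32.86, Σxy = -385.82, Σx² = 599
Sxx = Σx² − (Σx)²/n = 599 − 531.571429 = 67.428571
Sxy = Σxy − (Σx)(Σy)/n = -385.82 − (-286.351429) = -99.468571
b = Sxy/Sxx = -99.468571/67.428571 = -1.475169
a = ȳ − b·x̄ = -4.694286 − (-1.475169)·8.714286 = 8.160763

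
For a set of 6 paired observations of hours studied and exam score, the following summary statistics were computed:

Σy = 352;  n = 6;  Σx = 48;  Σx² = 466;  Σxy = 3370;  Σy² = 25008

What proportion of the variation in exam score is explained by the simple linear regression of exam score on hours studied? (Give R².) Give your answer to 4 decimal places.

0.8590

Sxx = Σx² − (Σx)²/n = 466 − 384 = 82
Sxy = Σxy − (Σx)(Σy)/n = 3370 − 2816 = 554
Syy = Σy² − (Σy)²/n = 25008 − 20650.666667 = 4357.333333
R² = Sxy²/(Sxx·Syy) = (554)²/(82·4357.333333) = 0.858984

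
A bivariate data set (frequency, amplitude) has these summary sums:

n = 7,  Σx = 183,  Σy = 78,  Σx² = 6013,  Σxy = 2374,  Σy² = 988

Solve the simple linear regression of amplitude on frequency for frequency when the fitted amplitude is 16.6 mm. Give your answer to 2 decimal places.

Sxx = Σx² − (Σx)²/n = 6013 − 4784.142857 = 1228.857143
Sxy = Σxy − (Σx)(Σy)/n = 2374 − 2039.142857 = 334.857143
b = Sxy/Sxx = 334.857143/1228.857143 = 0.272495
a = ȳ − b·x̄ = 11.142857 − 0.272495·26.142857 = 4.019065
Set a + b·x = 16.6: x = (16.6 − 4.019065) / 0.272495 = 46.169454

46.17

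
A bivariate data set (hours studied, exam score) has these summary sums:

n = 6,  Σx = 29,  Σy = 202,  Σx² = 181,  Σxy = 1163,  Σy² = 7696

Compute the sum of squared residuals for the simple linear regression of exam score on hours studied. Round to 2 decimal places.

Sxx = Σx² − (Σx)²/n = 181 − 140.166667 = 40.833333
Sxy = Σxy − (Σx)(Σy)/n = 1163 − 976.333333 = 186.666667
Syy = Σy² − (Σy)²/n = 7696 − 6800.666667 = 895.333333
b = Sxy/Sxx = 186.666667/40.833333 = 4.571429
SSE = Syy − b·Sxy = 895.333333 − 4.571429·186.666667 = 42

42.00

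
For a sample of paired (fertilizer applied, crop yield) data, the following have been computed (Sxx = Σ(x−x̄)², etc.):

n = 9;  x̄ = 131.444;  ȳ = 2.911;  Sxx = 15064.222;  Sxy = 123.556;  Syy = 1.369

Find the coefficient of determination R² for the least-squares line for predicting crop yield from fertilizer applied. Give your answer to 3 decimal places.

R² = Sxy²/(Sxx·Syy) = (123.556)²/(15064.222·1.369) = 0.740248

0.740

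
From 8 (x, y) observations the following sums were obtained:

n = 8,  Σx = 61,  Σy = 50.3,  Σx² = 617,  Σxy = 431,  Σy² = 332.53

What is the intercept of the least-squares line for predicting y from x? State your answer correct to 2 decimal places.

3.90

Sxx = Σx² − (Σx)²/n = 617 − 465.125 = 151.875
Sxy = Σxy − (Σx)(Σy)/n = 431 − 383.5375 = 47.4625
b = Sxy/Sxx = 47.4625/151.875 = 0.312510
a = ȳ − b·x̄ = 6.2875 − 0.312510·7.625 = 3.904609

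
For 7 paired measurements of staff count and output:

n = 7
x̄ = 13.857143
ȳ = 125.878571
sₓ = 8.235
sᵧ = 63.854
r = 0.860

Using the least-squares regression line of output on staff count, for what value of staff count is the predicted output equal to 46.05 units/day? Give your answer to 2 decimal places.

b = r · sᵧ/sₓ = 0.86 · 63.854/8.235 = 6.668420
a = ȳ − b·x̄ = 125.878571 − 6.668420·13.857143 = 33.473319
Set a + b·x = 46.05: x = (46.05 − 33.473319) / 6.668420 = 1.886006

1.89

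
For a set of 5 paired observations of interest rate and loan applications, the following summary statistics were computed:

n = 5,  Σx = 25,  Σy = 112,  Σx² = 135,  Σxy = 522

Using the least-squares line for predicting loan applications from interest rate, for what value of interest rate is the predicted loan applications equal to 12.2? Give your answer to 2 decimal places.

7.68

Sxx = Σx² − (Σx)²/n = 135 − 125 = 10
Sxy = Σxy − (Σx)(Σy)/n = 522 − 560 = -38
b = Sxy/Sxx = -38/10 = -3.8
a = ȳ − b·x̄ = 22.4 − (-3.8)·5 = 41.4
Set a + b·x = 12.2: x = (12.2 − 41.4) / (-3.8) = 7.684211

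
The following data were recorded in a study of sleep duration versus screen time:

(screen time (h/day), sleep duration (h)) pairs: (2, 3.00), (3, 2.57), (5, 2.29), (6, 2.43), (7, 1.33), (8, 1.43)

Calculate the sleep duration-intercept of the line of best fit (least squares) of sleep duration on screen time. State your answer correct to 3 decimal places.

3.510

n = 6, Σx = 31, Σy = 13.05, Σxy = 60.49, Σx² = 187
Sxx = Σx² − (Σx)²/n = 187 − 160.166667 = 26.833333
Sxy = Σxy − (Σx)(Σy)/n = 60.49 − 67.425 = -6.935
b = Sxy/Sxx = -6.935/26.833333 = -0.258447
a = ȳ − b·x̄ = 2.175 − (-0.258447)·5.166667 = 3.510311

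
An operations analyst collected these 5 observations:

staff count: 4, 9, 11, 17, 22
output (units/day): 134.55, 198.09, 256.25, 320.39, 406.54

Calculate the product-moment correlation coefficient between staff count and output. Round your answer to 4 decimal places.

0.9944

n = 5, Σx = 63, Σy = 1315.82, Σxy = 19530.27, Σx² = 991, Σy² = 390931.9368
Sxx = Σx² − (Σx)²/n = 991 − 793.8 = 197.2
Sxy = Σxy − (Σx)(Σy)/n = 19530.27 − 16579.332 = 2950.938
Syy = Σy² − (Σy)²/n = 390931.9368 − 346276.45448 = 44655.48232
r = Sxy/√(Sxx·Syy) = 2950.938/√(8806061.113504) = 2950.938/2967.500819 = 0.994419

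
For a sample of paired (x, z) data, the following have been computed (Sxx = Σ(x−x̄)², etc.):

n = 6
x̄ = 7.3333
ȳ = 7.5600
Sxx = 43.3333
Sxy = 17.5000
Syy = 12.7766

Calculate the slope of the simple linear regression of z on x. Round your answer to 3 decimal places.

0.404

b = Sxy/Sxx = 17.5/43.3333 = 0.403846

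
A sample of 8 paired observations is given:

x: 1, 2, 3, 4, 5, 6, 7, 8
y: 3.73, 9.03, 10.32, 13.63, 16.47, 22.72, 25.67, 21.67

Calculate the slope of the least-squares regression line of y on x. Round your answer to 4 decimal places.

2.9621

n = 8, Σx = 36, Σy = 123.24, Σxy = 678.99, Σx² = 204
Sxx = Σx² − (Σx)²/n = 204 − 162 = 42
Sxy = Σxy − (Σx)(Σy)/n = 678.99 − 554.58 = 124.41
b = Sxy/Sxx = 124.41/42 = 2.962143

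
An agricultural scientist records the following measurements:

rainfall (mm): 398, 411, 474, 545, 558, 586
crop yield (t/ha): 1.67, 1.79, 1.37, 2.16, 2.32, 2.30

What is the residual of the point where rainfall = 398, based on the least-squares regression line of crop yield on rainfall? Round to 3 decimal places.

0.099

n = 6, Σx = 2972, Σy = 11.61, Σxy = 5869.29, Σx² = 1503786
Sxx = Σx² − (Σx)²/n = 1503786 − 1472130.666667 = 31655.333333
Sxy = Σxy − (Σx)(Σy)/n = 5869.29 − 5750.82 = 118.47
b = Sxy/Sxx = 118.47/31655.333333 = 0.003742
a = ȳ − b·x̄ = 1.935 − 0.003742·495.333333 = 0.081216
ŷ(398) = 0.081216 + 0.003742·398 = 1.570730
residual = y − ŷ = 1.67 − 1.570730 = 0.099270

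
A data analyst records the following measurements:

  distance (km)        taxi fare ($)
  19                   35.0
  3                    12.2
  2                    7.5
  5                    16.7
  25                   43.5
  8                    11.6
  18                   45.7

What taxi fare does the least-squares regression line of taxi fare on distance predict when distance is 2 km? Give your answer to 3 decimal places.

8.782

n = 7, Σx = 80, Σy = 172.2, Σxy = 2803, Σx² = 1412
Sxx = Σx² − (Σx)²/n = 1412 − 914.285714 = 497.714286
Sxy = Σxy − (Σx)(Σy)/n = 2803 − 1968 = 835
b = Sxy/Sxx = 835/497.714286 = 1.677669
a = ȳ − b·x̄ = 24.6 − 1.677669·11.428571 = 5.426636
ŷ(2) = a + b·2 = 5.426636 + 1.677669·2 = 8.781975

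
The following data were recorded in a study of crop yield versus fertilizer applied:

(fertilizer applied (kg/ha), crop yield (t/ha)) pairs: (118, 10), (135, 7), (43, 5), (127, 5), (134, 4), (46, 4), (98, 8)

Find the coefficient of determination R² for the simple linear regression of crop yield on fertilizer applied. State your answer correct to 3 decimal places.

0.101

n = 7, Σx = 701, Σy = 43, Σxy = 4479, Σx² = 79803, Σy² = 295
Sxx = Σx² − (Σx)²/n = 79803 − 70200.142857 = 9602.857143
Sxy = Σxy − (Σx)(Σy)/n = 4479 − 4306.142857 = 172.857143
Syy = Σy² − (Σy)²/n = 295 − 264.142857 = 30.857143
R² = Sxy²/(Sxx·Syy) = (172.857143)²/(9602.857143·30.857143) = 0.100837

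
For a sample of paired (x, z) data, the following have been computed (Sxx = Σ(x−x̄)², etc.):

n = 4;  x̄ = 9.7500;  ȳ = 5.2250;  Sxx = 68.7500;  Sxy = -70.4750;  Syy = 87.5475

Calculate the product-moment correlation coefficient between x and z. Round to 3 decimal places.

r = Sxy/√(Sxx·Syy) = -70.475/√(6018.890625) = -70.475/77.581510 = -0.908399

-0.908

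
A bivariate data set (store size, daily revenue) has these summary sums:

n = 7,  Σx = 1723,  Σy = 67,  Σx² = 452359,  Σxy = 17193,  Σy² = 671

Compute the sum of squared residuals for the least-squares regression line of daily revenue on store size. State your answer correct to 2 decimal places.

Sxx = Σx² − (Σx)²/n = 452359 − 424104.142857 = 28254.857143
Sxy = Σxy − (Σx)(Σy)/n = 17193 − 16491.571429 = 701.428571
Syy = Σy² − (Σy)²/n = 671 − 641.285714 = 29.714286
b = Sxy/Sxx = 701.428571/28254.857143 = 0.024825
SSE = Syy − b·Sxy = 29.714286 − 0.024825·701.428571 = 12.301278

12.30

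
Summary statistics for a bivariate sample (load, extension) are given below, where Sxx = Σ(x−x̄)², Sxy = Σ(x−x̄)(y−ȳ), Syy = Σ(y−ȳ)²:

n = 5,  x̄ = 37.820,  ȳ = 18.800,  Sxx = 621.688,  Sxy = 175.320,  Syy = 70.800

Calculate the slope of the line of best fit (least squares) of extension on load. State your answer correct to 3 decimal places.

0.282

b = Sxy/Sxx = 175.32/621.688 = 0.282006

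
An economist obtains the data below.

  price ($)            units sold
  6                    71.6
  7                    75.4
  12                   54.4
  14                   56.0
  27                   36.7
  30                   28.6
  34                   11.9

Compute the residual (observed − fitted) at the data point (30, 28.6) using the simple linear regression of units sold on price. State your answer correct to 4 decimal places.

n = 7, Σx = 130, Σy = 334.6, Σxy = 4647.7, Σx² = 3210
Sxx = Σx² − (Σx)²/n = 3210 − 2414.285714 = 795.714286
Sxy = Σxy − (Σx)(Σy)/n = 4647.7 − 6214 = -1566.3
b = Sxy/Sxx = -1566.3/795.714286 = -1.968420
a = ȳ − b·x̄ = 47.8 − (-1.968420)·18.571429 = 84.356373
ŷ(30) = 84.356373 + (-1.968420)·30 = 25.303770
residual = y − ŷ = 28.6 − 25.303770 = 3.296230

3.2962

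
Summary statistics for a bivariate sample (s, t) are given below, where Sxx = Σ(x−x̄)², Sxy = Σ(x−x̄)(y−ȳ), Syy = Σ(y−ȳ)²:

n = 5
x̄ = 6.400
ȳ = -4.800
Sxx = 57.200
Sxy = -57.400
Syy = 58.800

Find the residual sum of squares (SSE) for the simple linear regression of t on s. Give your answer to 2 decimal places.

b = Sxy/Sxx = -57.4/57.2 = -1.003497
SSE = Syy − b·Sxy = 58.8 − (-1.003497)·(-57.4) = 1.199301

1.20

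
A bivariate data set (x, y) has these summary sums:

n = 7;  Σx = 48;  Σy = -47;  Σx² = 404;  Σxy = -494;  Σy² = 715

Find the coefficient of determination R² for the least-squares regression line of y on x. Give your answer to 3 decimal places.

Sxx = Σx² − (Σx)²/n = 404 − 329.142857 = 74.857143
Sxy = Σxy − (Σx)(Σy)/n = -494 − (-322.285714) = -171.714286
Syy = Σy² − (Σy)²/n = 715 − 315.571429 = 399.428571
R² = Sxy²/(Sxx·Syy) = (-171.714286)²/(74.857143·399.428571) = 0.986144

0.986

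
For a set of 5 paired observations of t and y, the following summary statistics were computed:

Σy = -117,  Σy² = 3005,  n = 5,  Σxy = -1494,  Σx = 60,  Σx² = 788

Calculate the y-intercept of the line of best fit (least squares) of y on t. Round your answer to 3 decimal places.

Sxx = Σx² − (Σx)²/n = 788 − 720 = 68
Sxy = Σxy − (Σx)(Σy)/n = -1494 − (-1404) = -90
b = Sxy/Sxx = -90/68 = -1.323529
a = ȳ − b·x̄ = -23.4 − (-1.323529)·12 = -7.517647

-7.518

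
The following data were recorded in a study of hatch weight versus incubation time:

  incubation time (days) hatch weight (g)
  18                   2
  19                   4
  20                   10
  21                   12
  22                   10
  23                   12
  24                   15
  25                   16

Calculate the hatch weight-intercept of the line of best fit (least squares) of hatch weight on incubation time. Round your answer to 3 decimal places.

-30.060

n = 8, Σx = 172, Σy = 81, Σxy = 1820, Σx² = 3740
Sxx = Σx² − (Σx)²/n = 3740 − 3698 = 42
Sxy = Σxy − (Σx)(Σy)/n = 1820 − 1741.5 = 78.5
b = Sxy/Sxx = 78.5/42 = 1.869048
a = ȳ − b·x̄ = 10.125 − 1.869048·21.5 = -30.059524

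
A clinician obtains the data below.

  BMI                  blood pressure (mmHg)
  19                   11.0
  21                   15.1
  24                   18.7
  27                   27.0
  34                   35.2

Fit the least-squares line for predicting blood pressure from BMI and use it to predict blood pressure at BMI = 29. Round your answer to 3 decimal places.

n = 5, Σx = 125, Σy = 107, Σxy = 2900.7, Σx² = 3263
Sxx = Σx² − (Σx)²/n = 3263 − 3125 = 138
Sxy = Σxy − (Σx)(Σy)/n = 2900.7 − 2675 = 225.7
b = Sxy/Sxx = 225.7/138 = 1.635507
a = ȳ − b·x̄ = 21.4 − 1.635507·25 = -19.487681
ŷ(29) = a + b·29 = -19.487681 + 1.635507·29 = 27.942029

27.942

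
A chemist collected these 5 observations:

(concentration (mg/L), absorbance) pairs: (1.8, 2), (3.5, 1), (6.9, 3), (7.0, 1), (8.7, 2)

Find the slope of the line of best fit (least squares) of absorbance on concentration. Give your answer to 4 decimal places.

n = 5, Σx = 27.9, Σy = 9, Σxy = 52.2, Σx² = 187.79
Sxx = Σx² − (Σx)²/n = 187.79 − 155.682 = 32.108
Sxy = Σxy − (Σx)(Σy)/n = 52.2 − 50.22 = 1.98
b = Sxy/Sxx = 1.98/32.108 = 0.061667

0.0617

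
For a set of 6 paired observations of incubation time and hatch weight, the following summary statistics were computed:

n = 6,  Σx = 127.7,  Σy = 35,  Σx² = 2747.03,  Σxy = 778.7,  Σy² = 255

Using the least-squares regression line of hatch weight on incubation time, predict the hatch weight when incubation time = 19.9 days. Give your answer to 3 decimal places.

Sxx = Σx² − (Σx)²/n = 2747.03 − 2717.881667 = 29.148333
Sxy = Σxy − (Σx)(Σy)/n = 778.7 − 744.916667 = 33.783333
b = Sxy/Sxx = 33.783333/29.148333 = 1.159014
a = ȳ − b·x̄ = 5.833333 − 1.159014·21.283333 = -18.834353
ŷ(19.9) = a + b·19.9 = -18.834353 + 1.159014·19.9 = 4.230030

4.230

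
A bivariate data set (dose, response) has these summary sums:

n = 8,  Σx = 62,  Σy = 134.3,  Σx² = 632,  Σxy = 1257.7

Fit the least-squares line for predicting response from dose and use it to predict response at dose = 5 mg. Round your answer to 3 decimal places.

Sxx = Σx² − (Σx)²/n = 632 − 480.5 = 151.5
Sxy = Σxy − (Σx)(Σy)/n = 1257.7 − 1040.825 = 216.875
b = Sxy/Sxx = 216.875/151.5 = 1.431518
a = ȳ − b·x̄ = 16.7875 − 1.431518·7.75 = 5.693234
ŷ(5) = a + b·5 = 5.693234 + 1.431518·5 = 12.850825

12.851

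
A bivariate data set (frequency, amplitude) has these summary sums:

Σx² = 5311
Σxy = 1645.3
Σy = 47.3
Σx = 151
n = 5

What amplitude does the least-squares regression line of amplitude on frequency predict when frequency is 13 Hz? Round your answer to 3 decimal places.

Sxx = Σx² − (Σx)²/n = 5311 − 4560.2 = 750.8
Sxy = Σxy − (Σx)(Σy)/n = 1645.3 − 1428.46 = 216.84
b = Sxy/Sxx = 216.84/750.8 = 0.288812
a = ȳ − b·x̄ = 9.46 − 0.288812·30.2 = 0.737880
ŷ(13) = a + b·13 = 0.737880 + 0.288812·13 = 4.492435

4.492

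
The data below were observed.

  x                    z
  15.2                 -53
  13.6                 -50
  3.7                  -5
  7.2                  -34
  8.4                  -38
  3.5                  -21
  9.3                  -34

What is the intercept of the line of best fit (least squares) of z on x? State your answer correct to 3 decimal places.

n = 7, Σx = 60.9, Σy = -235, Σxy = -2457.8, Σx² = 650.83
Sxx = Σx² − (Σx)²/n = 650.83 − 529.83 = 121
Sxy = Σxy − (Σx)(Σy)/n = -2457.8 − (-2044.5) = -413.3
b = Sxy/Sxx = -413.3/121 = -3.415702
a = ȳ − b·x̄ = -33.571429 − (-3.415702)·8.7 = -3.854817

-3.855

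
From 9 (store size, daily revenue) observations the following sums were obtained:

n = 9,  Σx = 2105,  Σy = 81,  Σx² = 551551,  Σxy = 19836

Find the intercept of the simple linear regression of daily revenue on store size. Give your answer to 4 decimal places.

5.4807

Sxx = Σx² − (Σx)²/n = 551551 − 492336.111111 = 59214.888889
Sxy = Σxy − (Σx)(Σy)/n = 19836 − 18945 = 891
b = Sxy/Sxx = 891/59214.888889 = 0.015047
a = ȳ − b·x̄ = 9 − 0.015047·233.888889 = 5.480699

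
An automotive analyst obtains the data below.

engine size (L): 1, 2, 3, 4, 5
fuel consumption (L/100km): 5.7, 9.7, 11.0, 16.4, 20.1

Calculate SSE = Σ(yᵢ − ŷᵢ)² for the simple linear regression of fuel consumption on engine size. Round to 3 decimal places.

n = 5, Σx = 15, Σy = 62.9, Σxy = 224.2, Σx² = 55, Σy² = 920.55
Sxx = Σx² − (Σx)²/n = 55 − 45 = 10
Sxy = Σxy − (Σx)(Σy)/n = 224.2 − 188.7 = 35.5
Syy = Σy² − (Σy)²/n = 920.55 − 791.282 = 129.268
b = Sxy/Sxx = 35.5/10 = 3.55
SSE = Syy − b·Sxy = 129.268 − 3.55·35.5 = 3.243

3.243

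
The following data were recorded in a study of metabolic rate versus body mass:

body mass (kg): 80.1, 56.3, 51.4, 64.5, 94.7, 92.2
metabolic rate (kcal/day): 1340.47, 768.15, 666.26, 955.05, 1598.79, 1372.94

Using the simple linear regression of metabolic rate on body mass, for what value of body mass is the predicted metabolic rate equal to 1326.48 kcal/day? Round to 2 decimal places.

83.76

n = 6, Σx = 439.2, Σy = 6701.66, Σxy = 524455.462, Σx² = 33856.84
Sxx = Σx² − (Σx)²/n = 33856.84 − 32149.44 = 1707.4
Sxy = Σxy − (Σx)(Σy)/n = 524455.462 − 490561.512 = 33893.95
b = Sxy/Sxx = 33893.95/1707.4 = 19.851207
a = ȳ − b·x̄ = 1116.943333 − 19.851207·73.2 = -336.164983
Set a + b·x = 1326.48: x = (1326.48 − (-336.164983)) / 19.851207 = 83.755362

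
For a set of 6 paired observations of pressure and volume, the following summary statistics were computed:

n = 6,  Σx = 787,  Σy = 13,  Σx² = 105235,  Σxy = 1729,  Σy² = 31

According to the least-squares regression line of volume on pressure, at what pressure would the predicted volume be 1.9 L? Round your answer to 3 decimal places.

Sxx = Σx² − (Σx)²/n = 105235 − 103228.166667 = 2006.833333
Sxy = Σxy − (Σx)(Σy)/n = 1729 − 1705.166667 = 23.833333
b = Sxy/Sxx = 23.833333/2006.833333 = 0.011876
a = ȳ − b·x̄ = 2.166667 − 0.011876·131.166667 = 0.608920
Set a + b·x = 1.9: x = (1.9 − 0.608920) / 0.011876 = 108.712587

108.713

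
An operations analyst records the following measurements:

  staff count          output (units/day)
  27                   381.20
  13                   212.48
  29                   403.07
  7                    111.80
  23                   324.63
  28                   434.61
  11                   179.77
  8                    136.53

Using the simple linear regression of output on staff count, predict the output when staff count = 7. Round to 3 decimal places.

n = 8, Σx = 146, Σy = 2184.09, Σxy = 48231.55, Σx² = 3286
Sxx = Σx² − (Σx)²/n = 3286 − 2664.5 = 621.5
Sxy = Σxy − (Σx)(Σy)/n = 48231.55 − 39859.6425 = 8371.9075
b = Sxy/Sxx = 8371.9075/621.5 = 13.470487
a = ȳ − b·x̄ = 273.01125 − 13.470487·18.25 = 27.174867
ŷ(7) = a + b·7 = 27.174867 + 13.470487·7 = 121.468274

121.468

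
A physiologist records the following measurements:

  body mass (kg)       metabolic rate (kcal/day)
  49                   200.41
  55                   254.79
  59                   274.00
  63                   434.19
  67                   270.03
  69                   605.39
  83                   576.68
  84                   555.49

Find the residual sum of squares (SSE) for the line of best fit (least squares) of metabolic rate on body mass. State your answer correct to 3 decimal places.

n = 8, Σx = 529, Σy = 3170.98, Σxy = 221743.03, Σx² = 36071, Σy² = 1449221.2838
Sxx = Σx² − (Σx)²/n = 36071 − 34980.125 = 1090.875
Sxy = Σxy − (Σx)(Σy)/n = 221743.03 − 209681.0525 = 12061.9775
Syy = Σy² − (Σy)²/n = 1449221.2838 − 1256889.27005 = 192332.01375
b = Sxy/Sxx = 12061.9775/1090.875 = 11.057158
SSE = Syy − b·Sxy = 192332.01375 − 11.057158·12061.9775 = 58960.819791

58960.820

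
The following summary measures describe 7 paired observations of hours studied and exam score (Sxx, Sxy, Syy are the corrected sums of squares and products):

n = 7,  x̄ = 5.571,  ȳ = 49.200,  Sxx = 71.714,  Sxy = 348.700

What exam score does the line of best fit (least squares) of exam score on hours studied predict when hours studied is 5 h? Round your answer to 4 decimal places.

46.4236

b = Sxy/Sxx = 348.7/71.714 = 4.862370
a = ȳ − b·x̄ = 49.2 − 4.862370·5.571 = 22.111737
ŷ(5) = a + b·5 = 22.111737 + 4.862370·5 = 46.423587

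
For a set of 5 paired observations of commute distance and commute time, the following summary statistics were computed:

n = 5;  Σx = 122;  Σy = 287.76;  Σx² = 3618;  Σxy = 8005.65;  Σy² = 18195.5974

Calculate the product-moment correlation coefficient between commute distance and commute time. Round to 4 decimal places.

Sxx = Σx² − (Σx)²/n = 3618 − 2976.8 = 641.2
Sxy = Σxy − (Σx)(Σy)/n = 8005.65 − 7021.344 = 984.306
Syy = Σy² − (Σy)²/n = 18195.5974 − 16561.16352 = 1634.43388
r = Sxy/√(Sxx·Syy) = 984.306/√(1047999.003856) = 984.306/1023.718225 = 0.961501

0.9615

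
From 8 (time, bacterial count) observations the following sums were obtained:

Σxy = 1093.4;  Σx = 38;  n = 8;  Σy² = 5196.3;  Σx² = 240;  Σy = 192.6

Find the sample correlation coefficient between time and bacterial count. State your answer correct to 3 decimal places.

Sxx = Σx² − (Σx)²/n = 240 − 180.5 = 59.5
Sxy = Σxy − (Σx)(Σy)/n = 1093.4 − 914.85 = 178.55
Syy = Σy² − (Σy)²/n = 5196.3 − 4636.845 = 559.455
r = Sxy/√(Sxx·Syy) = 178.55/√(33287.5725) = 178.55/182.448822 = 0.978631

0.979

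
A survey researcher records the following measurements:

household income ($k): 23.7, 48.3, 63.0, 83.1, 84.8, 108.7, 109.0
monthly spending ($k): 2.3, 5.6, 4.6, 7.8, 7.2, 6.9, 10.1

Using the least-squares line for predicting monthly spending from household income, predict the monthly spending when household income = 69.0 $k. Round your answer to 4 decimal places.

n = 7, Σx = 520.6, Σy = 44.5, Σxy = 3724.46, Σx² = 44656.92
Sxx = Σx² − (Σx)²/n = 44656.92 − 38717.765714 = 5939.154286
Sxy = Σxy − (Σx)(Σy)/n = 3724.46 − 3309.528571 = 414.931429
b = Sxy/Sxx = 414.931429/5939.154286 = 0.069864
a = ȳ − b·x̄ = 6.357143 − 0.069864·74.371429 = 1.161278
ŷ(69.0) = a + b·69.0 = 1.161278 + 0.069864·69 = 5.981875

5.9819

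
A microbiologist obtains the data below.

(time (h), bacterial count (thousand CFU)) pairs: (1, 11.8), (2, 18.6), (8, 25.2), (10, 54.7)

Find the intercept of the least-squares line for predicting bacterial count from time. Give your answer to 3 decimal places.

n = 4, Σx = 21, Σy = 110.3, Σxy = 797.6, Σx² = 169
Sxx = Σx² − (Σx)²/n = 169 − 110.25 = 58.75
Sxy = Σxy − (Σx)(Σy)/n = 797.6 − 579.075 = 218.525
b = Sxy/Sxx = 218.525/58.75 = 3.719574
a = ȳ − b·x̄ = 27.575 − 3.719574·5.25 = 8.047234

8.047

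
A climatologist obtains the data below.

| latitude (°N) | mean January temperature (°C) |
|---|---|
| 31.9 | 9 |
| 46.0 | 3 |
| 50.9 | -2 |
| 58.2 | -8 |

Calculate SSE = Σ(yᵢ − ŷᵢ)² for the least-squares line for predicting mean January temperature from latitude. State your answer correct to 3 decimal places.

n = 4, Σx = 187, Σy = 2, Σxy = -142.3, Σx² = 9111.66, Σy² = 158
Sxx = Σx² − (Σx)²/n = 9111.66 − 8742.25 = 369.41
Sxy = Σxy − (Σx)(Σy)/n = -142.3 − 93.5 = -235.8
Syy = Σy² − (Σy)²/n = 158 − 1 = 157
b = Sxy/Sxx = -235.8/369.41 = -0.638315
SSE = Syy − b·Sxy = 157 − (-0.638315)·(-235.8) = 6.485287

6.485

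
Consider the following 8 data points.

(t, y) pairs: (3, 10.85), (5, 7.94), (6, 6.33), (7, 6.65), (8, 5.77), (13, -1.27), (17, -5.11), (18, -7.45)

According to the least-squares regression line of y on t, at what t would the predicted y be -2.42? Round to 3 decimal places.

n = 8, Σx = 77, Σy = 23.71, Σxy = -34.54, Σx² = 965
Sxx = Σx² − (Σx)²/n = 965 − 741.125 = 223.875
Sxy = Σxy − (Σx)(Σy)/n = -34.54 − 228.20875 = -262.74875
b = Sxy/Sxx = -262.74875/223.875 = -1.173640
a = ȳ − b·x̄ = 2.96375 − (-1.173640)·9.625 = 14.260039
Set a + b·x = -2.42: x = (-2.42 − 14.260039) / (-1.173640) = 14.212223

14.212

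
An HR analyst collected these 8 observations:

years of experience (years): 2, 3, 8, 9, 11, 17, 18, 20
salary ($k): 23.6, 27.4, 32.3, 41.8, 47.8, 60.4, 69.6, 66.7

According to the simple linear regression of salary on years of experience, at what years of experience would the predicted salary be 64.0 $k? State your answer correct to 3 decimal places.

17.884

n = 8, Σx = 88, Σy = 369.6, Σxy = 4903.4, Σx² = 1292
Sxx = Σx² − (Σx)²/n = 1292 − 968 = 324
Sxy = Σxy − (Σx)(Σy)/n = 4903.4 − 4065.6 = 837.8
b = Sxy/Sxx = 837.8/324 = 2.585802
a = ȳ − b·x̄ = 46.2 − 2.585802·11 = 17.756173
Set a + b·x = 64.0: x = (64.0 − 17.756173) / 2.585802 = 17.883743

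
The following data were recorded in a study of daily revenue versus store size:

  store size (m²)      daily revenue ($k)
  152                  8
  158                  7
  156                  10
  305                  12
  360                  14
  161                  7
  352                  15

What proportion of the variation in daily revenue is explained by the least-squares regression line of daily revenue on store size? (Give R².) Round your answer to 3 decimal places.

n = 7, Σx = 1644, Σy = 73, Σxy = 18989, Σx² = 444854, Σy² = 827
Sxx = Σx² − (Σx)²/n = 444854 − 386105.142857 = 58748.857143
Sxy = Σxy − (Σx)(Σy)/n = 18989 − 17144.571429 = 1844.428571
Syy = Σy² − (Σy)²/n = 827 − 761.285714 = 65.714286
R² = Sxy²/(Sxx·Syy) = (1844.428571)²/(58748.857143·65.714286) = 0.881180

0.881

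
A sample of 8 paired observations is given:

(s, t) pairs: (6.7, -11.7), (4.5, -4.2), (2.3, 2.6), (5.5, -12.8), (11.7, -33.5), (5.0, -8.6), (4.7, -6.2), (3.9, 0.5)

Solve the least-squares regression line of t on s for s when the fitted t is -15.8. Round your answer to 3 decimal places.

n = 8, Σx = 44.3, Σy = -73.9, Σxy = -623.85, Σx² = 299.87
Sxx = Σx² − (Σx)²/n = 299.87 − 245.31125 = 54.55875
Sxy = Σxy − (Σx)(Σy)/n = -623.85 − (-409.22125) = -214.62875
b = Sxy/Sxx = -214.62875/54.55875 = -3.933902
a = ȳ − b·x̄ = -9.2375 − (-3.933902)·5.5375 = 12.546480
Set a + b·x = -15.8: x = (-15.8 − 12.546480) / (-3.933902) = 7.205691

7.206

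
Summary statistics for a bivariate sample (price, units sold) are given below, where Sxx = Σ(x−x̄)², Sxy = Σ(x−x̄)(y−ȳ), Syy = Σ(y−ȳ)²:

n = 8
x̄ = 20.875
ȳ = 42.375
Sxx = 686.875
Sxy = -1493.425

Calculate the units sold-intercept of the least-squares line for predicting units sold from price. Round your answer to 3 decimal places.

b = Sxy/Sxx = -1493.425/686.875 = -2.174231
a = ȳ − b·x̄ = 42.375 − (-2.174231)·20.875 = 87.762075

87.762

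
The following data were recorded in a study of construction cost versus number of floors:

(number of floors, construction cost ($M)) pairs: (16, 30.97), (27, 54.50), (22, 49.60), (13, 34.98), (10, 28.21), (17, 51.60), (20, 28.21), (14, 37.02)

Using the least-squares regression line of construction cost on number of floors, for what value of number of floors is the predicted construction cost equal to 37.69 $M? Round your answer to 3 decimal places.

n = 8, Σx = 139, Σy = 315.09, Σxy = 5754.74, Σx² = 2623
Sxx = Σx² − (Σx)²/n = 2623 − 2415.125 = 207.875
Sxy = Σxy − (Σx)(Σy)/n = 5754.74 − 5474.68875 = 280.05125
b = Sxy/Sxx = 280.05125/207.875 = 1.347210
a = ȳ − b·x̄ = 39.38625 − 1.347210·17.375 = 15.978479
Set a + b·x = 37.69: x = (37.69 − 15.978479) / 1.347210 = 16.115916

16.116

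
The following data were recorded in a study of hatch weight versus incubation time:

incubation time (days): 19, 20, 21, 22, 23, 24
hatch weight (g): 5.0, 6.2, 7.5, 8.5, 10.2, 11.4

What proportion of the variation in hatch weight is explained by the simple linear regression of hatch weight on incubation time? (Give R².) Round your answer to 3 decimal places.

n = 6, Σx = 129, Σy = 48.8, Σxy = 1071.7, Σx² = 2791, Σy² = 425.94
Sxx = Σx² − (Σx)²/n = 2791 − 2773.5 = 17.5
Sxy = Σxy − (Σx)(Σy)/n = 1071.7 − 1049.2 = 22.5
Syy = Σy² − (Σy)²/n = 425.94 − 396.906667 = 29.033333
R² = Sxy²/(Sxx·Syy) = (22.5)²/(17.5·29.033333) = 0.996392

0.996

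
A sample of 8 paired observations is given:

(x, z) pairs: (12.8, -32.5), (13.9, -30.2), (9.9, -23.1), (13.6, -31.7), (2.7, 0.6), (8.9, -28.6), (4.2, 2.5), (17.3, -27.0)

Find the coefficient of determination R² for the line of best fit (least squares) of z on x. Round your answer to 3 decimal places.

n = 8, Σx = 83.3, Σy = -170, Σxy = -2205.11, Σx² = 1043.45, Σy² = 5060.36
Sxx = Σx² − (Σx)²/n = 1043.45 − 867.36125 = 176.08875
Sxy = Σxy − (Σx)(Σy)/n = -2205.11 − (-1770.125) = -434.985
Syy = Σy² − (Σy)²/n = 5060.36 − 3612.5 = 1447.86
R² = Sxy²/(Sxx·Syy) = (-434.985)²/(176.08875·1447.86) = 0.742148

0.742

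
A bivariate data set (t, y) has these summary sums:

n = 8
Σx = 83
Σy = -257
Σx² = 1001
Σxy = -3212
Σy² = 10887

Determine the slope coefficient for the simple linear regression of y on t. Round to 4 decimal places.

Sxx = Σx² − (Σx)²/n = 1001 − 861.125 = 139.875
Sxy = Σxy − (Σx)(Σy)/n = -3212 − (-2666.375) = -545.625
b = Sxy/Sxx = -545.625/139.875 = -3.900804

-3.9008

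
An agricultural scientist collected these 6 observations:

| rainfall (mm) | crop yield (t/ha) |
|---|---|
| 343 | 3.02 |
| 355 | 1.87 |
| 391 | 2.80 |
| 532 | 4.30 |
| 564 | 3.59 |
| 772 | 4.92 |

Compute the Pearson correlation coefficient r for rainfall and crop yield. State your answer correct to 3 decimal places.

0.887

n = 6, Σx = 2957, Σy = 20.5, Σxy = 10905.11, Σx² = 1593659, Σy² = 76.0418
Sxx = Σx² − (Σx)²/n = 1593659 − 1457308.166667 = 136350.833333
Sxy = Σxy − (Σx)(Σy)/n = 10905.11 − 10103.083333 = 802.026667
Syy = Σy² − (Σy)²/n = 76.0418 − 70.041667 = 6.000133
r = Sxy/√(Sxx·Syy) = 802.026667/√(818123.180111) = 802.026667/904.501620 = 0.886706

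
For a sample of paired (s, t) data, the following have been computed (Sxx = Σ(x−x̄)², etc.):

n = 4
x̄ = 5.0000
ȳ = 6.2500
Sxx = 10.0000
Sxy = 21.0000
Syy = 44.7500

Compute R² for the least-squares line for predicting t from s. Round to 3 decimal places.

0.985

R² = Sxy²/(Sxx·Syy) = (21)²/(10·44.75) = 0.985475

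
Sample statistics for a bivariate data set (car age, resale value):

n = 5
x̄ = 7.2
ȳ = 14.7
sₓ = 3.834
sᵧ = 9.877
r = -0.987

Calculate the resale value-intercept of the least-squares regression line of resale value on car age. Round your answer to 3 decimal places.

b = r · sᵧ/sₓ = -0.987 · 9.877/3.834 = -2.542671
a = ȳ − b·x̄ = 14.7 − (-2.542671)·7.2 = 33.007228

33.007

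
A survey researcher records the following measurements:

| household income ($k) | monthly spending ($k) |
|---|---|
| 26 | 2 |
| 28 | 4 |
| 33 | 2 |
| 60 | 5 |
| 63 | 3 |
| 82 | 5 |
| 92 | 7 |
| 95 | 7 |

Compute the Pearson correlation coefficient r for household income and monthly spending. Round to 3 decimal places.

n = 8, Σx = 479, Σy = 35, Σxy = 2438, Σx² = 34331, Σy² = 181
Sxx = Σx² − (Σx)²/n = 34331 − 28680.125 = 5650.875
Sxy = Σxy − (Σx)(Σy)/n = 2438 − 2095.625 = 342.375
Syy = Σy² − (Σy)²/n = 181 − 153.125 = 27.875
r = Sxy/√(Sxx·Syy) = 342.375/√(157518.140625) = 342.375/396.885551 = 0.862654

0.863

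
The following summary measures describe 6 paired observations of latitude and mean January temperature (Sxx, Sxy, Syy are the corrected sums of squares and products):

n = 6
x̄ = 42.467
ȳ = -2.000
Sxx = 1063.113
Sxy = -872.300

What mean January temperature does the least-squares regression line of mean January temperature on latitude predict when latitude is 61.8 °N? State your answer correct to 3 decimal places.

b = Sxy/Sxx = -872.3/1063.113 = -0.820515
a = ȳ − b·x̄ = -2 − (-0.820515)·42.467 = 32.844804
ŷ(61.8) = a + b·61.8 = 32.844804 + (-0.820515)·61.8 = -17.863014

-17.863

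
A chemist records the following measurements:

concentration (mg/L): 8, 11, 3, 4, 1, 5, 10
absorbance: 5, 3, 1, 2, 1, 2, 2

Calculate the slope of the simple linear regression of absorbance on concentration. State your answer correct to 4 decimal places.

n = 7, Σx = 42, Σy = 16, Σxy = 115, Σx² = 336
Sxx = Σx² − (Σx)²/n = 336 − 252 = 84
Sxy = Σxy − (Σx)(Σy)/n = 115 − 96 = 19
b = Sxy/Sxx = 19/84 = 0.226190

0.2262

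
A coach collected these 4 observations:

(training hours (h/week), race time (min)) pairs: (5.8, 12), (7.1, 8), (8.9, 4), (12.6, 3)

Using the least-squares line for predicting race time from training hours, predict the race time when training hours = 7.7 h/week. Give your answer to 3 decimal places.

n = 4, Σx = 34.4, Σy = 27, Σxy = 199.8, Σx² = 322.02
Sxx = Σx² − (Σx)²/n = 322.02 − 295.84 = 26.18
Sxy = Σxy − (Σx)(Σy)/n = 199.8 − 232.2 = -32.4
b = Sxy/Sxx = -32.4/26.18 = -1.237586
a = ȳ − b·x̄ = 6.75 − (-1.237586)·8.6 = 17.393239
ŷ(7.7) = a + b·7.7 = 17.393239 + (-1.237586)·7.7 = 7.863827

7.864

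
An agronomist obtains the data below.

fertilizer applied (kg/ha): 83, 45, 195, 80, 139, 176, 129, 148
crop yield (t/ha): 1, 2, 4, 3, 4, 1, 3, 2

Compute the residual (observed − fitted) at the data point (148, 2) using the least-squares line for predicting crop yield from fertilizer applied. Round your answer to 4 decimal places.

n = 8, Σx = 995, Σy = 20, Σxy = 2608, Σx² = 142181
Sxx = Σx² − (Σx)²/n = 142181 − 123753.125 = 18427.875
Sxy = Σxy − (Σx)(Σy)/n = 2608 − 2487.5 = 120.5
b = Sxy/Sxx = 120.5/18427.875 = 0.006539
a = ȳ − b·x̄ = 2.5 − 0.006539·124.375 = 1.686711
ŷ(148) = 1.686711 + 0.006539·148 = 2.654484
residual = y − ŷ = 2 − 2.654484 = -0.654484

-0.6545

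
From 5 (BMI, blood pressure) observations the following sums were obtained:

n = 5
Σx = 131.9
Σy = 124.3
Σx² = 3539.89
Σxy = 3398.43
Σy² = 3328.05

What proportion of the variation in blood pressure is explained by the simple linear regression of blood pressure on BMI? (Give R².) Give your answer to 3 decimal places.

0.992

Sxx = Σx² − (Σx)²/n = 3539.89 − 3479.522 = 60.368
Sxy = Σxy − (Σx)(Σy)/n = 3398.43 − 3279.034 = 119.396
Syy = Σy² − (Σy)²/n = 3328.05 − 3090.098 = 237.952
R² = Sxy²/(Sxx·Syy) = (119.396)²/(60.368·237.952) = 0.992392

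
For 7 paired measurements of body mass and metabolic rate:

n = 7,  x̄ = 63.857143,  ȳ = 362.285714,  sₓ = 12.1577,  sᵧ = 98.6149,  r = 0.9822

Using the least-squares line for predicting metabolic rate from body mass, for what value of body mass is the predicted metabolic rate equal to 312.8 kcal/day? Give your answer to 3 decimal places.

57.646

b = r · sᵧ/sₓ = 0.9822 · 98.6149/12.1577 = 7.966931
a = ȳ − b·x̄ = 362.285714 − 7.966931·63.857143 = -146.459726
Set a + b·x = 312.8: x = (312.8 − (-146.459726)) / 7.966931 = 57.645753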